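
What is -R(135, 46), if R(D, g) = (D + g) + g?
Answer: -227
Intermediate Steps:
R(D, g) = D + 2*g
-R(135, 46) = -(135 + 2*46) = -(135 + 92) = -1*227 = -227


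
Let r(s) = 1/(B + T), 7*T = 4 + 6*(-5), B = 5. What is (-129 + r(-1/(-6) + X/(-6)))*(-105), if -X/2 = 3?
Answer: 40390/3 ≈ 13463.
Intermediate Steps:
X = -6 (X = -2*3 = -6)
T = -26/7 (T = (4 + 6*(-5))/7 = (4 - 30)/7 = (⅐)*(-26) = -26/7 ≈ -3.7143)
r(s) = 7/9 (r(s) = 1/(5 - 26/7) = 1/(9/7) = 7/9)
(-129 + r(-1/(-6) + X/(-6)))*(-105) = (-129 + 7/9)*(-105) = -1154/9*(-105) = 40390/3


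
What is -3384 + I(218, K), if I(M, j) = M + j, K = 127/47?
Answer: -148675/47 ≈ -3163.3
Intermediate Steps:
K = 127/47 (K = 127*(1/47) = 127/47 ≈ 2.7021)
-3384 + I(218, K) = -3384 + (218 + 127/47) = -3384 + 10373/47 = -148675/47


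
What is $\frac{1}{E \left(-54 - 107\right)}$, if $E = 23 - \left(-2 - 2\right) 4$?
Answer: $- \frac{1}{6279} \approx -0.00015926$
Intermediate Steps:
$E = 39$ ($E = 23 - \left(-4\right) 4 = 23 - -16 = 23 + 16 = 39$)
$\frac{1}{E \left(-54 - 107\right)} = \frac{1}{39 \left(-54 - 107\right)} = \frac{1}{39 \left(-161\right)} = \frac{1}{-6279} = - \frac{1}{6279}$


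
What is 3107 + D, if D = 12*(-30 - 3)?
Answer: 2711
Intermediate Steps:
D = -396 (D = 12*(-33) = -396)
3107 + D = 3107 - 396 = 2711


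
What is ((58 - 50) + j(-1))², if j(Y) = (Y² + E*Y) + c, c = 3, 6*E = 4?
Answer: 1156/9 ≈ 128.44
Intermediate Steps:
E = ⅔ (E = (⅙)*4 = ⅔ ≈ 0.66667)
j(Y) = 3 + Y² + 2*Y/3 (j(Y) = (Y² + 2*Y/3) + 3 = 3 + Y² + 2*Y/3)
((58 - 50) + j(-1))² = ((58 - 50) + (3 + (-1)² + (⅔)*(-1)))² = (8 + (3 + 1 - ⅔))² = (8 + 10/3)² = (34/3)² = 1156/9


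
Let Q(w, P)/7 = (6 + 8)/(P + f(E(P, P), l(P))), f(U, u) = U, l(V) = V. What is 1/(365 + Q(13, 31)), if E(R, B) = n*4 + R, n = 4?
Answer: 39/14284 ≈ 0.0027303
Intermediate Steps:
E(R, B) = 16 + R (E(R, B) = 4*4 + R = 16 + R)
Q(w, P) = 98/(16 + 2*P) (Q(w, P) = 7*((6 + 8)/(P + (16 + P))) = 7*(14/(16 + 2*P)) = 98/(16 + 2*P))
1/(365 + Q(13, 31)) = 1/(365 + 49/(8 + 31)) = 1/(365 + 49/39) = 1/(14284/39) = 39/14284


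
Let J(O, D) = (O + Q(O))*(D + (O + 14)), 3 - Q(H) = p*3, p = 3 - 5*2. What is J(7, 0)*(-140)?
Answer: -91140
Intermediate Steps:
p = -7 (p = 3 - 10 = -7)
Q(H) = 24 (Q(H) = 3 - (-7)*3 = 3 - 1*(-21) = 3 + 21 = 24)
J(O, D) = (24 + O)*(14 + D + O) (J(O, D) = (O + 24)*(D + (O + 14)) = (24 + O)*(D + (14 + O)) = (24 + O)*(14 + D + O))
J(7, 0)*(-140) = (336 + 7² + 24*0 + 38*7 + 0*7)*(-140) = (336 + 49 + 0 + 266 + 0)*(-140) = 651*(-140) = -91140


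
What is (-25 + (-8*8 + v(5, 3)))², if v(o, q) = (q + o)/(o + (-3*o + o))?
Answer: 205209/25 ≈ 8208.4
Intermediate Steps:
v(o, q) = -(o + q)/o (v(o, q) = (o + q)/(o - 2*o) = (o + q)/((-o)) = (o + q)*(-1/o) = -(o + q)/o)
(-25 + (-8*8 + v(5, 3)))² = (-25 + (-8*8 + (-1*5 - 1*3)/5))² = (-25 + (-64 + (-5 - 3)/5))² = (-25 + (-64 + (⅕)*(-8)))² = (-25 + (-64 - 8/5))² = (-25 - 328/5)² = (-453/5)² = 205209/25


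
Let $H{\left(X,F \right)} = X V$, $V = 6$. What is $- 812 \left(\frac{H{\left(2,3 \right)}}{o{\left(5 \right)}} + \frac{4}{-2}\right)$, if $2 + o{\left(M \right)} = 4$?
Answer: $-3248$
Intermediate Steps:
$o{\left(M \right)} = 2$ ($o{\left(M \right)} = -2 + 4 = 2$)
$H{\left(X,F \right)} = 6 X$ ($H{\left(X,F \right)} = X 6 = 6 X$)
$- 812 \left(\frac{H{\left(2,3 \right)}}{o{\left(5 \right)}} + \frac{4}{-2}\right) = - 812 \left(\frac{6 \cdot 2}{2} + \frac{4}{-2}\right) = - 812 \left(12 \cdot \frac{1}{2} + 4 \left(- \frac{1}{2}\right)\right) = - 812 \left(6 - 2\right) = \left(-812\right) 4 = -3248$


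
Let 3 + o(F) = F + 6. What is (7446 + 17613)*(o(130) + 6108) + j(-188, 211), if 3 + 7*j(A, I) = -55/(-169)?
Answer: 185013177625/1183 ≈ 1.5639e+8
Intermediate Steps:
o(F) = 3 + F (o(F) = -3 + (F + 6) = -3 + (6 + F) = 3 + F)
j(A, I) = -452/1183 (j(A, I) = -3/7 + (-55/(-169))/7 = -3/7 + (-55*(-1/169))/7 = -3/7 + (⅐)*(55/169) = -3/7 + 55/1183 = -452/1183)
(7446 + 17613)*(o(130) + 6108) + j(-188, 211) = (7446 + 17613)*((3 + 130) + 6108) - 452/1183 = 25059*(133 + 6108) - 452/1183 = 25059*6241 - 452/1183 = 156393219 - 452/1183 = 185013177625/1183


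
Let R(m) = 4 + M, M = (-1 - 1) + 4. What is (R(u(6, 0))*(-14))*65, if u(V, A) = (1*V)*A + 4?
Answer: -5460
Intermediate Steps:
u(V, A) = 4 + A*V (u(V, A) = V*A + 4 = A*V + 4 = 4 + A*V)
M = 2 (M = -2 + 4 = 2)
R(m) = 6 (R(m) = 4 + 2 = 6)
(R(u(6, 0))*(-14))*65 = (6*(-14))*65 = -84*65 = -5460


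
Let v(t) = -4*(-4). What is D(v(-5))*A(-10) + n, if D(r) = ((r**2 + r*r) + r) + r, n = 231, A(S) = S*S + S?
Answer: 49191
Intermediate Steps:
v(t) = 16
A(S) = S + S**2 (A(S) = S**2 + S = S + S**2)
D(r) = 2*r + 2*r**2 (D(r) = ((r**2 + r**2) + r) + r = (2*r**2 + r) + r = (r + 2*r**2) + r = 2*r + 2*r**2)
D(v(-5))*A(-10) + n = (2*16*(1 + 16))*(-10*(1 - 10)) + 231 = (2*16*17)*(-10*(-9)) + 231 = 544*90 + 231 = 48960 + 231 = 49191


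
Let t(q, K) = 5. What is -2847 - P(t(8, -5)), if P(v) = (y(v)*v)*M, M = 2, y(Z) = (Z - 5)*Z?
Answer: -2847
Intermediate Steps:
y(Z) = Z*(-5 + Z) (y(Z) = (-5 + Z)*Z = Z*(-5 + Z))
P(v) = 2*v²*(-5 + v) (P(v) = ((v*(-5 + v))*v)*2 = (v²*(-5 + v))*2 = 2*v²*(-5 + v))
-2847 - P(t(8, -5)) = -2847 - 2*5²*(-5 + 5) = -2847 - 2*25*0 = -2847 - 1*0 = -2847 + 0 = -2847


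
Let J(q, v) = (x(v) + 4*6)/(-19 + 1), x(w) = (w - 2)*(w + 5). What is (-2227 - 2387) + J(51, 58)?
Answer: -14434/3 ≈ -4811.3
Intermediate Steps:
x(w) = (-2 + w)*(5 + w)
J(q, v) = -7/9 - v/6 - v²/18 (J(q, v) = ((-10 + v² + 3*v) + 4*6)/(-19 + 1) = ((-10 + v² + 3*v) + 24)/(-18) = (14 + v² + 3*v)*(-1/18) = -7/9 - v/6 - v²/18)
(-2227 - 2387) + J(51, 58) = (-2227 - 2387) + (-7/9 - ⅙*58 - 1/18*58²) = -4614 + (-7/9 - 29/3 - 1/18*3364) = -4614 + (-7/9 - 29/3 - 1682/9) = -4614 - 592/3 = -14434/3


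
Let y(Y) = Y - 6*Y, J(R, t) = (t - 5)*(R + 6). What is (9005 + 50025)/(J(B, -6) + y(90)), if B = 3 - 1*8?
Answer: -59030/461 ≈ -128.05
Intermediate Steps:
B = -5 (B = 3 - 8 = -5)
J(R, t) = (-5 + t)*(6 + R)
y(Y) = -5*Y
(9005 + 50025)/(J(B, -6) + y(90)) = (9005 + 50025)/((-30 - 5*(-5) + 6*(-6) - 5*(-6)) - 5*90) = 59030/((-30 + 25 - 36 + 30) - 450) = 59030/(-11 - 450) = 59030/(-461) = 59030*(-1/461) = -59030/461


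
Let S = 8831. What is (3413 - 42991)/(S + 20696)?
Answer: -39578/29527 ≈ -1.3404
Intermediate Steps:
(3413 - 42991)/(S + 20696) = (3413 - 42991)/(8831 + 20696) = -39578/29527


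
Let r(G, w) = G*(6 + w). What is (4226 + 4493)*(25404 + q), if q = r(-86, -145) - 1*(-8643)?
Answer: 401082719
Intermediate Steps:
q = 20597 (q = -86*(6 - 145) - 1*(-8643) = -86*(-139) + 8643 = 11954 + 8643 = 20597)
(4226 + 4493)*(25404 + q) = (4226 + 4493)*(25404 + 20597) = 8719*46001 = 401082719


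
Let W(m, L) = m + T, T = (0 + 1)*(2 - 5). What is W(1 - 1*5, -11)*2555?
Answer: -17885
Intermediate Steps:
T = -3 (T = 1*(-3) = -3)
W(m, L) = -3 + m (W(m, L) = m - 3 = -3 + m)
W(1 - 1*5, -11)*2555 = (-3 + (1 - 1*5))*2555 = (-3 + (1 - 5))*2555 = (-3 - 4)*2555 = -7*2555 = -17885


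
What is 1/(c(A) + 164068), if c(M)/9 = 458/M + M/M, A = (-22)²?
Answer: 242/39708695 ≈ 6.0944e-6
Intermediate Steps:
A = 484
c(M) = 9 + 4122/M (c(M) = 9*(458/M + M/M) = 9*(458/M + 1) = 9*(1 + 458/M) = 9 + 4122/M)
1/(c(A) + 164068) = 1/((9 + 4122/484) + 164068) = 1/((9 + 4122*(1/484)) + 164068) = 1/((9 + 2061/242) + 164068) = 1/(4239/242 + 164068) = 1/(39708695/242) = 242/39708695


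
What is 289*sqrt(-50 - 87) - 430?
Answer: -430 + 289*I*sqrt(137) ≈ -430.0 + 3382.7*I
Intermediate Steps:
289*sqrt(-50 - 87) - 430 = 289*sqrt(-137) - 430 = 289*(I*sqrt(137)) - 430 = 289*I*sqrt(137) - 430 = -430 + 289*I*sqrt(137)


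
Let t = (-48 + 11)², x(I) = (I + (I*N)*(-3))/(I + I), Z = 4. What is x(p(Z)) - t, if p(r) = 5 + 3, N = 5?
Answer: -1376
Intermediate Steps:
p(r) = 8
x(I) = -7 (x(I) = (I + (I*5)*(-3))/(I + I) = (I + (5*I)*(-3))/((2*I)) = (I - 15*I)*(1/(2*I)) = (-14*I)*(1/(2*I)) = -7)
t = 1369 (t = (-37)² = 1369)
x(p(Z)) - t = -7 - 1*1369 = -7 - 1369 = -1376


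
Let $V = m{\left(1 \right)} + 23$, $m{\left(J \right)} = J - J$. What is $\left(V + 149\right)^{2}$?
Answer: $29584$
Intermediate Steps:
$m{\left(J \right)} = 0$
$V = 23$ ($V = 0 + 23 = 23$)
$\left(V + 149\right)^{2} = \left(23 + 149\right)^{2} = 172^{2} = 29584$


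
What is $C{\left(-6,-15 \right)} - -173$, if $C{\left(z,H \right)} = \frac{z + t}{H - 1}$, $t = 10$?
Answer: $\frac{691}{4} \approx 172.75$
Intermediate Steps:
$C{\left(z,H \right)} = \frac{10 + z}{-1 + H}$ ($C{\left(z,H \right)} = \frac{z + 10}{H - 1} = \frac{10 + z}{-1 + H}$)
$C{\left(-6,-15 \right)} - -173 = \frac{10 - 6}{-1 - 15} - -173 = \frac{1}{-16} \cdot 4 + 173 = \left(- \frac{1}{16}\right) 4 + 173 = - \frac{1}{4} + 173 = \frac{691}{4}$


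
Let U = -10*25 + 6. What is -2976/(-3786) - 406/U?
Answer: 188605/76982 ≈ 2.4500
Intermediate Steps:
U = -244 (U = -250 + 6 = -244)
-2976/(-3786) - 406/U = -2976/(-3786) - 406/(-244) = -2976*(-1/3786) - 406*(-1/244) = 496/631 + 203/122 = 188605/76982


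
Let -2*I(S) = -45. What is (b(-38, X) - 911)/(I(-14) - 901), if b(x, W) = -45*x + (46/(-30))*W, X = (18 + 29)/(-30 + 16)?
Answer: -168871/184485 ≈ -0.91536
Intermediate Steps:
I(S) = 45/2 (I(S) = -½*(-45) = 45/2)
X = -47/14 (X = 47/(-14) = 47*(-1/14) = -47/14 ≈ -3.3571)
b(x, W) = -45*x - 23*W/15 (b(x, W) = -45*x + (46*(-1/30))*W = -45*x - 23*W/15)
(b(-38, X) - 911)/(I(-14) - 901) = ((-45*(-38) - 23/15*(-47/14)) - 911)/(45/2 - 901) = ((1710 + 1081/210) - 911)/(-1757/2) = (360181/210 - 911)*(-2/1757) = (168871/210)*(-2/1757) = -168871/184485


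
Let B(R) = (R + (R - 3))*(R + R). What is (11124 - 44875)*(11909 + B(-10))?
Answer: -417466119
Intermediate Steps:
B(R) = 2*R*(-3 + 2*R) (B(R) = (R + (-3 + R))*(2*R) = (-3 + 2*R)*(2*R) = 2*R*(-3 + 2*R))
(11124 - 44875)*(11909 + B(-10)) = (11124 - 44875)*(11909 + 2*(-10)*(-3 + 2*(-10))) = -33751*(11909 + 2*(-10)*(-3 - 20)) = -33751*(11909 + 2*(-10)*(-23)) = -33751*(11909 + 460) = -33751*12369 = -417466119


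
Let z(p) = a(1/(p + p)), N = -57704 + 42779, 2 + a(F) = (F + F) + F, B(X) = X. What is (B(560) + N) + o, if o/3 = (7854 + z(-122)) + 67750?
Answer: 51835595/244 ≈ 2.1244e+5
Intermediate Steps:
a(F) = -2 + 3*F (a(F) = -2 + ((F + F) + F) = -2 + (2*F + F) = -2 + 3*F)
N = -14925
z(p) = -2 + 3/(2*p) (z(p) = -2 + 3/(p + p) = -2 + 3/((2*p)) = -2 + 3*(1/(2*p)) = -2 + 3/(2*p))
o = 55340655/244 (o = 3*((7854 + (-2 + (3/2)/(-122))) + 67750) = 3*((7854 + (-2 + (3/2)*(-1/122))) + 67750) = 3*((7854 + (-2 - 3/244)) + 67750) = 3*((7854 - 491/244) + 67750) = 3*(1915885/244 + 67750) = 3*(18446885/244) = 55340655/244 ≈ 2.2681e+5)
(B(560) + N) + o = (560 - 14925) + 55340655/244 = -14365 + 55340655/244 = 51835595/244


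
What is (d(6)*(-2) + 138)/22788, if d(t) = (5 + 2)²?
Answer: 10/5697 ≈ 0.0017553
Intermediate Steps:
d(t) = 49 (d(t) = 7² = 49)
(d(6)*(-2) + 138)/22788 = (49*(-2) + 138)/22788 = (-98 + 138)*(1/22788) = 40*(1/22788) = 10/5697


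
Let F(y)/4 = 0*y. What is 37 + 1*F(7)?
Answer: 37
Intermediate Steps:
F(y) = 0 (F(y) = 4*(0*y) = 4*0 = 0)
37 + 1*F(7) = 37 + 1*0 = 37 + 0 = 37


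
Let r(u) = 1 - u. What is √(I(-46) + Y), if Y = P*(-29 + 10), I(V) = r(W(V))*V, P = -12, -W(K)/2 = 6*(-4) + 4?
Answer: √2022 ≈ 44.967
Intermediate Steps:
W(K) = 40 (W(K) = -2*(6*(-4) + 4) = -2*(-24 + 4) = -2*(-20) = 40)
I(V) = -39*V (I(V) = (1 - 1*40)*V = (1 - 40)*V = -39*V)
Y = 228 (Y = -12*(-29 + 10) = -12*(-19) = 228)
√(I(-46) + Y) = √(-39*(-46) + 228) = √(1794 + 228) = √2022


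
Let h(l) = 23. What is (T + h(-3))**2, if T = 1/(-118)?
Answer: 7360369/13924 ≈ 528.61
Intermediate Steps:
T = -1/118 ≈ -0.0084746
(T + h(-3))**2 = (-1/118 + 23)**2 = (2713/118)**2 = 7360369/13924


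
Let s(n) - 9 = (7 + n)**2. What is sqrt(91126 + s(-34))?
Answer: 2*sqrt(22966) ≈ 303.09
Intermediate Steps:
s(n) = 9 + (7 + n)**2
sqrt(91126 + s(-34)) = sqrt(91126 + (9 + (7 - 34)**2)) = sqrt(91126 + (9 + (-27)**2)) = sqrt(91126 + (9 + 729)) = sqrt(91126 + 738) = sqrt(91864) = 2*sqrt(22966)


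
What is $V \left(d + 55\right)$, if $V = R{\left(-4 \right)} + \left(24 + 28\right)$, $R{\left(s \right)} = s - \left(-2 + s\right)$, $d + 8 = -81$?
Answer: $-1836$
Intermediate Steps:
$d = -89$ ($d = -8 - 81 = -89$)
$R{\left(s \right)} = 2$ ($R{\left(s \right)} = s - \left(-2 + s\right) = 2$)
$V = 54$ ($V = 2 + \left(24 + 28\right) = 2 + 52 = 54$)
$V \left(d + 55\right) = 54 \left(-89 + 55\right) = 54 \left(-34\right) = -1836$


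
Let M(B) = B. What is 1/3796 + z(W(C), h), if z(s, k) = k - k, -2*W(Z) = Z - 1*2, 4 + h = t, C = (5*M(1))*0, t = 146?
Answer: 1/3796 ≈ 0.00026344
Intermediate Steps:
C = 0 (C = (5*1)*0 = 5*0 = 0)
h = 142 (h = -4 + 146 = 142)
W(Z) = 1 - Z/2 (W(Z) = -(Z - 1*2)/2 = -(Z - 2)/2 = -(-2 + Z)/2 = 1 - Z/2)
z(s, k) = 0
1/3796 + z(W(C), h) = 1/3796 + 0 = 1/3796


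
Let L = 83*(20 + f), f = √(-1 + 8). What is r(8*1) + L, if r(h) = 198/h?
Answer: 6739/4 + 83*√7 ≈ 1904.3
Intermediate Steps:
f = √7 ≈ 2.6458
L = 1660 + 83*√7 (L = 83*(20 + √7) = 1660 + 83*√7 ≈ 1879.6)
r(8*1) + L = 198/((8*1)) + (1660 + 83*√7) = 198/8 + (1660 + 83*√7) = 198*(⅛) + (1660 + 83*√7) = 99/4 + (1660 + 83*√7) = 6739/4 + 83*√7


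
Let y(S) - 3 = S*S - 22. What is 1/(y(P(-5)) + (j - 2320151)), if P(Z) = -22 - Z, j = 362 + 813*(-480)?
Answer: -1/2709759 ≈ -3.6904e-7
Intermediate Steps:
j = -389878 (j = 362 - 390240 = -389878)
y(S) = -19 + S² (y(S) = 3 + (S*S - 22) = 3 + (S² - 22) = 3 + (-22 + S²) = -19 + S²)
1/(y(P(-5)) + (j - 2320151)) = 1/((-19 + (-22 - 1*(-5))²) + (-389878 - 2320151)) = 1/((-19 + (-22 + 5)²) - 2710029) = 1/((-19 + (-17)²) - 2710029) = 1/((-19 + 289) - 2710029) = 1/(270 - 2710029) = 1/(-2709759) = -1/2709759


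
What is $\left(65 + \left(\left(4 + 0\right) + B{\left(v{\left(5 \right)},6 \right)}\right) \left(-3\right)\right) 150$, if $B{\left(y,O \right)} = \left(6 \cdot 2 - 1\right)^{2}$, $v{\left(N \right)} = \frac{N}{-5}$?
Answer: $-46500$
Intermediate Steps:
$v{\left(N \right)} = - \frac{N}{5}$ ($v{\left(N \right)} = N \left(- \frac{1}{5}\right) = - \frac{N}{5}$)
$B{\left(y,O \right)} = 121$ ($B{\left(y,O \right)} = \left(12 - 1\right)^{2} = 11^{2} = 121$)
$\left(65 + \left(\left(4 + 0\right) + B{\left(v{\left(5 \right)},6 \right)}\right) \left(-3\right)\right) 150 = \left(65 + \left(\left(4 + 0\right) + 121\right) \left(-3\right)\right) 150 = \left(65 + \left(4 + 121\right) \left(-3\right)\right) 150 = \left(65 + 125 \left(-3\right)\right) 150 = \left(65 - 375\right) 150 = \left(-310\right) 150 = -46500$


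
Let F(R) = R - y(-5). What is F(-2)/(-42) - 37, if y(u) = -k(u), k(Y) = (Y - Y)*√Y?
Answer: -776/21 ≈ -36.952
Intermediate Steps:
k(Y) = 0 (k(Y) = 0*√Y = 0)
y(u) = 0 (y(u) = -1*0 = 0)
F(R) = R (F(R) = R - 1*0 = R + 0 = R)
F(-2)/(-42) - 37 = -2/(-42) - 37 = -1/42*(-2) - 37 = 1/21 - 37 = -776/21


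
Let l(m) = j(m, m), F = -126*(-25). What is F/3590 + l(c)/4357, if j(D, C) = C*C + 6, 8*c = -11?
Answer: 88018415/100106432 ≈ 0.87925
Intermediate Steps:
c = -11/8 (c = (⅛)*(-11) = -11/8 ≈ -1.3750)
F = 3150
j(D, C) = 6 + C² (j(D, C) = C² + 6 = 6 + C²)
l(m) = 6 + m²
F/3590 + l(c)/4357 = 3150/3590 + (6 + (-11/8)²)/4357 = 3150*(1/3590) + (6 + 121/64)*(1/4357) = 315/359 + (505/64)*(1/4357) = 315/359 + 505/278848 = 88018415/100106432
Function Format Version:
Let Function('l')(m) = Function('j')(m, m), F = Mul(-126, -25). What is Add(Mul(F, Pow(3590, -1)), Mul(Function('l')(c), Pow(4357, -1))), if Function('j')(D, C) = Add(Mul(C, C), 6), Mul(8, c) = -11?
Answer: Rational(88018415, 100106432) ≈ 0.87925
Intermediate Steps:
c = Rational(-11, 8) (c = Mul(Rational(1, 8), -11) = Rational(-11, 8) ≈ -1.3750)
F = 3150
Function('j')(D, C) = Add(6, Pow(C, 2)) (Function('j')(D, C) = Add(Pow(C, 2), 6) = Add(6, Pow(C, 2)))
Function('l')(m) = Add(6, Pow(m, 2))
Add(Mul(F, Pow(3590, -1)), Mul(Function('l')(c), Pow(4357, -1))) = Add(Mul(3150, Pow(3590, -1)), Mul(Add(6, Pow(Rational(-11, 8), 2)), Pow(4357, -1))) = Add(Mul(3150, Rational(1, 3590)), Mul(Add(6, Rational(121, 64)), Rational(1, 4357))) = Add(Rational(315, 359), Mul(Rational(505, 64), Rational(1, 4357))) = Add(Rational(315, 359), Rational(505, 278848)) = Rational(88018415, 100106432)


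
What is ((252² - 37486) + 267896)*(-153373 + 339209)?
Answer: 54619802104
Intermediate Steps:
((252² - 37486) + 267896)*(-153373 + 339209) = ((63504 - 37486) + 267896)*185836 = (26018 + 267896)*185836 = 293914*185836 = 54619802104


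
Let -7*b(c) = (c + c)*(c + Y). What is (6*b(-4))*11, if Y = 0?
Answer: -2112/7 ≈ -301.71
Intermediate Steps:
b(c) = -2*c²/7 (b(c) = -(c + c)*(c + 0)/7 = -2*c*c/7 = -2*c²/7)
(6*b(-4))*11 = (6*(-2/7*(-4)²))*11 = (6*(-2/7*16))*11 = (6*(-32/7))*11 = -192/7*11 = -2112/7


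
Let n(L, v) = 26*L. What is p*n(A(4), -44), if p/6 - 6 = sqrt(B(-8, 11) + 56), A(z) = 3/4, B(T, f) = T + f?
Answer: 702 + 117*sqrt(59) ≈ 1600.7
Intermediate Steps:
A(z) = 3/4 (A(z) = 3*(1/4) = 3/4)
p = 36 + 6*sqrt(59) (p = 36 + 6*sqrt((-8 + 11) + 56) = 36 + 6*sqrt(3 + 56) = 36 + 6*sqrt(59) ≈ 82.087)
p*n(A(4), -44) = (36 + 6*sqrt(59))*(26*(3/4)) = (36 + 6*sqrt(59))*(39/2) = 702 + 117*sqrt(59)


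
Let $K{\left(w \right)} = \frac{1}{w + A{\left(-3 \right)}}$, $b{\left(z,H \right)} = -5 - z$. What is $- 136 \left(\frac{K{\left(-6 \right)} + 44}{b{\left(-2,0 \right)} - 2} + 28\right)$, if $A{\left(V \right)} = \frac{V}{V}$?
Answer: $- \frac{65416}{25} \approx -2616.6$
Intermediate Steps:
$A{\left(V \right)} = 1$
$K{\left(w \right)} = \frac{1}{1 + w}$ ($K{\left(w \right)} = \frac{1}{w + 1} = \frac{1}{1 + w}$)
$- 136 \left(\frac{K{\left(-6 \right)} + 44}{b{\left(-2,0 \right)} - 2} + 28\right) = - 136 \left(\frac{\frac{1}{1 - 6} + 44}{\left(-5 - -2\right) - 2} + 28\right) = - 136 \left(\frac{\frac{1}{-5} + 44}{\left(-5 + 2\right) - 2} + 28\right) = - 136 \left(\frac{- \frac{1}{5} + 44}{-3 - 2} + 28\right) = - 136 \left(\frac{219}{5 \left(-5\right)} + 28\right) = - 136 \left(\frac{219}{5} \left(- \frac{1}{5}\right) + 28\right) = - 136 \left(- \frac{219}{25} + 28\right) = \left(-136\right) \frac{481}{25} = - \frac{65416}{25}$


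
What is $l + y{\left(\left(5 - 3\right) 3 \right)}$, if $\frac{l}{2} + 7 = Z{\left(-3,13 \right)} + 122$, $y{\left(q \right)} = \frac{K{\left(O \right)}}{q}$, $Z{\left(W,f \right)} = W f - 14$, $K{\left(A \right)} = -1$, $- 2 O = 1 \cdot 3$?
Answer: $\frac{743}{6} \approx 123.83$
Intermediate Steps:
$O = - \frac{3}{2}$ ($O = - \frac{1 \cdot 3}{2} = \left(- \frac{1}{2}\right) 3 = - \frac{3}{2} \approx -1.5$)
$Z{\left(W,f \right)} = -14 + W f$
$y{\left(q \right)} = - \frac{1}{q}$
$l = 124$ ($l = -14 + 2 \left(\left(-14 - 39\right) + 122\right) = -14 + 2 \left(-53 + 122\right) = -14 + 2 \cdot 69 = -14 + 138 = 124$)
$l + y{\left(\left(5 - 3\right) 3 \right)} = 124 - \frac{1}{\left(5 - 3\right) 3} = 124 - \frac{1}{2 \cdot 3} = 124 - \frac{1}{6} = \frac{743}{6}$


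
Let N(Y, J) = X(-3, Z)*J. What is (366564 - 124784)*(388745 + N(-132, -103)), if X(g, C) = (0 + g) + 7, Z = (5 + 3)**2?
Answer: 93891152740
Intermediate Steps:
Z = 64 (Z = 8**2 = 64)
X(g, C) = 7 + g (X(g, C) = g + 7 = 7 + g)
N(Y, J) = 4*J (N(Y, J) = (7 - 3)*J = 4*J)
(366564 - 124784)*(388745 + N(-132, -103)) = (366564 - 124784)*(388745 + 4*(-103)) = 241780*(388745 - 412) = 241780*388333 = 93891152740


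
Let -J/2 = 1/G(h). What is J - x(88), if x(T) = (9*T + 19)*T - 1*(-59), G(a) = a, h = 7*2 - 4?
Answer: -357136/5 ≈ -71427.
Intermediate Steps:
h = 10 (h = 14 - 4 = 10)
J = -⅕ (J = -2/10 = -2*⅒ = -⅕ ≈ -0.20000)
x(T) = 59 + T*(19 + 9*T) (x(T) = (19 + 9*T)*T + 59 = T*(19 + 9*T) + 59 = 59 + T*(19 + 9*T))
J - x(88) = -⅕ - (59 + 9*88² + 19*88) = -⅕ - (59 + 9*7744 + 1672) = -⅕ - (59 + 69696 + 1672) = -⅕ - 1*71427 = -⅕ - 71427 = -357136/5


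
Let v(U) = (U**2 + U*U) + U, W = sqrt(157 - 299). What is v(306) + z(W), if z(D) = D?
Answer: 187578 + I*sqrt(142) ≈ 1.8758e+5 + 11.916*I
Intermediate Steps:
W = I*sqrt(142) (W = sqrt(-142) = I*sqrt(142) ≈ 11.916*I)
v(U) = U + 2*U**2 (v(U) = (U**2 + U**2) + U = 2*U**2 + U = U + 2*U**2)
v(306) + z(W) = 306*(1 + 2*306) + I*sqrt(142) = 306*(1 + 612) + I*sqrt(142) = 306*613 + I*sqrt(142) = 187578 + I*sqrt(142)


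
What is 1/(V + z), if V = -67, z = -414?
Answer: -1/481 ≈ -0.0020790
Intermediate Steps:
1/(V + z) = 1/(-67 - 414) = 1/(-481) = -1/481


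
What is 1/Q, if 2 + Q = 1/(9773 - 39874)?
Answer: -30101/60203 ≈ -0.49999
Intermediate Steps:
Q = -60203/30101 (Q = -2 + 1/(9773 - 39874) = -2 + 1/(-30101) = -2 - 1/30101 = -60203/30101 ≈ -2.0000)
1/Q = 1/(-60203/30101) = -30101/60203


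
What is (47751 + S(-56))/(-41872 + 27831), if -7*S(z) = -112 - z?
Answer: -47759/14041 ≈ -3.4014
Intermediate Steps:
S(z) = 16 + z/7 (S(z) = -(-112 - z)/7 = 16 + z/7)
(47751 + S(-56))/(-41872 + 27831) = (47751 + (16 + (⅐)*(-56)))/(-41872 + 27831) = (47751 + (16 - 8))/(-14041) = (47751 + 8)*(-1/14041) = 47759*(-1/14041) = -47759/14041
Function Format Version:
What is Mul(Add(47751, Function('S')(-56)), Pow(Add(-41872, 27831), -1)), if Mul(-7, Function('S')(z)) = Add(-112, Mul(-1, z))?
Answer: Rational(-47759, 14041) ≈ -3.4014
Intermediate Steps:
Function('S')(z) = Add(16, Mul(Rational(1, 7), z)) (Function('S')(z) = Mul(Rational(-1, 7), Add(-112, Mul(-1, z))) = Add(16, Mul(Rational(1, 7), z)))
Mul(Add(47751, Function('S')(-56)), Pow(Add(-41872, 27831), -1)) = Mul(Add(47751, Add(16, Mul(Rational(1, 7), -56))), Pow(Add(-41872, 27831), -1)) = Mul(Add(47751, Add(16, -8)), Pow(-14041, -1)) = Mul(Add(47751, 8), Rational(-1, 14041)) = Mul(47759, Rational(-1, 14041)) = Rational(-47759, 14041)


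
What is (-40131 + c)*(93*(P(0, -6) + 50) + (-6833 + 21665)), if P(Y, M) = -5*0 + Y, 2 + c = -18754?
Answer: -1147236534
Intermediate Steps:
c = -18756 (c = -2 - 18754 = -18756)
P(Y, M) = Y (P(Y, M) = 0 + Y = Y)
(-40131 + c)*(93*(P(0, -6) + 50) + (-6833 + 21665)) = (-40131 - 18756)*(93*(0 + 50) + (-6833 + 21665)) = -58887*(93*50 + 14832) = -58887*(4650 + 14832) = -58887*19482 = -1147236534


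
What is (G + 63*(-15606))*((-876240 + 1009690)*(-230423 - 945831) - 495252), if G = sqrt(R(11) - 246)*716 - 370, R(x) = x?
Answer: 154389094927786496 - 112391659551232*I*sqrt(235) ≈ 1.5439e+17 - 1.7229e+15*I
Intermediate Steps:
G = -370 + 716*I*sqrt(235) (G = sqrt(11 - 246)*716 - 370 = sqrt(-235)*716 - 370 = (I*sqrt(235))*716 - 370 = 716*I*sqrt(235) - 370 = -370 + 716*I*sqrt(235) ≈ -370.0 + 10976.0*I)
(G + 63*(-15606))*((-876240 + 1009690)*(-230423 - 945831) - 495252) = ((-370 + 716*I*sqrt(235)) + 63*(-15606))*((-876240 + 1009690)*(-230423 - 945831) - 495252) = ((-370 + 716*I*sqrt(235)) - 983178)*(133450*(-1176254) - 495252) = (-983548 + 716*I*sqrt(235))*(-156971096300 - 495252) = (-983548 + 716*I*sqrt(235))*(-156971591552) = 154389094927786496 - 112391659551232*I*sqrt(235)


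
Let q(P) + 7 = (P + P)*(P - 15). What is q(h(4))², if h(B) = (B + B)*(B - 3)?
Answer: 14161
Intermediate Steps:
h(B) = 2*B*(-3 + B) (h(B) = (2*B)*(-3 + B) = 2*B*(-3 + B))
q(P) = -7 + 2*P*(-15 + P) (q(P) = -7 + (P + P)*(P - 15) = -7 + (2*P)*(-15 + P) = -7 + 2*P*(-15 + P))
q(h(4))² = (-7 - 60*4*(-3 + 4) + 2*(2*4*(-3 + 4))²)² = (-7 - 60*4 + 2*(2*4*1)²)² = (-7 - 30*8 + 2*8²)² = (-7 - 240 + 2*64)² = (-7 - 240 + 128)² = (-119)² = 14161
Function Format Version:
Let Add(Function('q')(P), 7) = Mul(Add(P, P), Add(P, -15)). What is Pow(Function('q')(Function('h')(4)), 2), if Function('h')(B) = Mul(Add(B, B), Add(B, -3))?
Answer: 14161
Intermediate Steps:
Function('h')(B) = Mul(2, B, Add(-3, B)) (Function('h')(B) = Mul(Mul(2, B), Add(-3, B)) = Mul(2, B, Add(-3, B)))
Function('q')(P) = Add(-7, Mul(2, P, Add(-15, P))) (Function('q')(P) = Add(-7, Mul(Add(P, P), Add(P, -15))) = Add(-7, Mul(Mul(2, P), Add(-15, P))) = Add(-7, Mul(2, P, Add(-15, P))))
Pow(Function('q')(Function('h')(4)), 2) = Pow(Add(-7, Mul(-30, Mul(2, 4, Add(-3, 4))), Mul(2, Pow(Mul(2, 4, Add(-3, 4)), 2))), 2) = Pow(Add(-7, Mul(-30, Mul(2, 4, 1)), Mul(2, Pow(Mul(2, 4, 1), 2))), 2) = Pow(Add(-7, Mul(-30, 8), Mul(2, Pow(8, 2))), 2) = Pow(Add(-7, -240, Mul(2, 64)), 2) = Pow(Add(-7, -240, 128), 2) = Pow(-119, 2) = 14161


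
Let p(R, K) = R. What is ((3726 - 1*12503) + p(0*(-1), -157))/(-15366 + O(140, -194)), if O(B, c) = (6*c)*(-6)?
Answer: 8777/8382 ≈ 1.0471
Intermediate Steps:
O(B, c) = -36*c
((3726 - 1*12503) + p(0*(-1), -157))/(-15366 + O(140, -194)) = ((3726 - 1*12503) + 0*(-1))/(-15366 - 36*(-194)) = ((3726 - 12503) + 0)/(-15366 + 6984) = (-8777 + 0)/(-8382) = -8777*(-1/8382) = 8777/8382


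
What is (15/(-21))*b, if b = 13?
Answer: -65/7 ≈ -9.2857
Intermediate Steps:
(15/(-21))*b = (15/(-21))*13 = (15*(-1/21))*13 = -5/7*13 = -65/7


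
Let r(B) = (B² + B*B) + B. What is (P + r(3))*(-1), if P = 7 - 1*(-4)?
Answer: -32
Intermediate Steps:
r(B) = B + 2*B² (r(B) = (B² + B²) + B = 2*B² + B = B + 2*B²)
P = 11 (P = 7 + 4 = 11)
(P + r(3))*(-1) = (11 + 3*(1 + 2*3))*(-1) = (11 + 3*(1 + 6))*(-1) = (11 + 3*7)*(-1) = (11 + 21)*(-1) = 32*(-1) = -32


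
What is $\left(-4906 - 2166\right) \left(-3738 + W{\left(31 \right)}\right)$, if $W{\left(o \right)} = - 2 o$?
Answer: $26873600$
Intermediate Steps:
$\left(-4906 - 2166\right) \left(-3738 + W{\left(31 \right)}\right) = \left(-4906 - 2166\right) \left(-3738 - 62\right) = - 7072 \left(-3738 - 62\right) = \left(-7072\right) \left(-3800\right) = 26873600$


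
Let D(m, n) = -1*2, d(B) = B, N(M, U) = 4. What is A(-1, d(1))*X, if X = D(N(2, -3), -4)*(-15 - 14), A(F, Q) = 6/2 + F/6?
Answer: 493/3 ≈ 164.33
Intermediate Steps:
D(m, n) = -2
A(F, Q) = 3 + F/6 (A(F, Q) = 6*(½) + F*(⅙) = 3 + F/6)
X = 58 (X = -2*(-15 - 14) = -2*(-29) = 58)
A(-1, d(1))*X = (3 + (⅙)*(-1))*58 = (3 - ⅙)*58 = (17/6)*58 = 493/3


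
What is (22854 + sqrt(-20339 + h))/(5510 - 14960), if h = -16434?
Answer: -3809/1575 - I*sqrt(36773)/9450 ≈ -2.4184 - 0.020292*I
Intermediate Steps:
(22854 + sqrt(-20339 + h))/(5510 - 14960) = (22854 + sqrt(-20339 - 16434))/(5510 - 14960) = (22854 + sqrt(-36773))/(-9450) = (22854 + I*sqrt(36773))*(-1/9450) = -3809/1575 - I*sqrt(36773)/9450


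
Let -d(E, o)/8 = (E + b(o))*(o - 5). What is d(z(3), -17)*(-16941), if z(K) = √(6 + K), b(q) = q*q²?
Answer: 14639734560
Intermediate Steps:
b(q) = q³
d(E, o) = -8*(-5 + o)*(E + o³) (d(E, o) = -8*(E + o³)*(o - 5) = -8*(E + o³)*(-5 + o) = -8*(-5 + o)*(E + o³))
d(z(3), -17)*(-16941) = (-8*(-17)⁴ + 40*√(6 + 3) + 40*(-17)³ - 8*√(6 + 3)*(-17))*(-16941) = (-8*83521 + 40*√9 + 40*(-4913) - 8*√9*(-17))*(-16941) = (-668168 + 40*3 - 196520 - 8*3*(-17))*(-16941) = (-668168 + 120 - 196520 + 408)*(-16941) = -864160*(-16941) = 14639734560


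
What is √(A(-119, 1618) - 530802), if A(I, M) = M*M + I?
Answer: √2087003 ≈ 1444.6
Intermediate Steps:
A(I, M) = I + M² (A(I, M) = M² + I = I + M²)
√(A(-119, 1618) - 530802) = √((-119 + 1618²) - 530802) = √((-119 + 2617924) - 530802) = √(2617805 - 530802) = √2087003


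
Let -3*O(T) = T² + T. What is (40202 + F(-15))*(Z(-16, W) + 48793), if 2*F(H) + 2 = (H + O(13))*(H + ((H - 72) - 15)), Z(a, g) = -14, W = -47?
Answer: 4353769645/2 ≈ 2.1769e+9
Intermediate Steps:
O(T) = -T/3 - T²/3 (O(T) = -(T² + T)/3 = -(T + T²)/3 = -T/3 - T²/3)
F(H) = -1 + (-87 + 2*H)*(-182/3 + H)/2 (F(H) = -1 + ((H - ⅓*13*(1 + 13))*(H + ((H - 72) - 15)))/2 = -1 + ((H - ⅓*13*14)*(H + ((-72 + H) - 15)))/2 = -1 + ((H - 182/3)*(H + (-87 + H)))/2 = -1 + ((-182/3 + H)*(-87 + 2*H))/2 = -1 + ((-87 + 2*H)*(-182/3 + H))/2 = -1 + (-87 + 2*H)*(-182/3 + H)/2)
(40202 + F(-15))*(Z(-16, W) + 48793) = (40202 + (2638 + (-15)² - 625/6*(-15)))*(-14 + 48793) = (40202 + (2638 + 225 + 3125/2))*48779 = (40202 + 8851/2)*48779 = (89255/2)*48779 = 4353769645/2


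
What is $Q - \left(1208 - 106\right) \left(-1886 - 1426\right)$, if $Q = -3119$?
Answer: $3646705$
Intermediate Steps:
$Q - \left(1208 - 106\right) \left(-1886 - 1426\right) = -3119 - \left(1208 - 106\right) \left(-1886 - 1426\right) = -3119 - 1102 \left(-3312\right) = -3119 - -3649824 = -3119 + 3649824 = 3646705$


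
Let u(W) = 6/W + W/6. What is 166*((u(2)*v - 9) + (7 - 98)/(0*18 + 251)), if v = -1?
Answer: -1586960/753 ≈ -2107.5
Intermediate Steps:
u(W) = 6/W + W/6 (u(W) = 6/W + W*(⅙) = 6/W + W/6)
166*((u(2)*v - 9) + (7 - 98)/(0*18 + 251)) = 166*(((6/2 + (⅙)*2)*(-1) - 9) + (7 - 98)/(0*18 + 251)) = 166*(((6*(½) + ⅓)*(-1) - 9) - 91/(0 + 251)) = 166*(((3 + ⅓)*(-1) - 9) - 91/251) = 166*(((10/3)*(-1) - 9) - 91*1/251) = 166*((-10/3 - 9) - 91/251) = 166*(-37/3 - 91/251) = 166*(-9560/753) = -1586960/753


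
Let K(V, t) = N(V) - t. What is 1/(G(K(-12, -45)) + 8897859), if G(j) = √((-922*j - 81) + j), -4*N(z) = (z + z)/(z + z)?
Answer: 11863812/105562526433569 - 2*I*√165183/316687579300707 ≈ 1.1239e-7 - 2.5667e-12*I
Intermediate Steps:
N(z) = -¼ (N(z) = -(z + z)/(4*(z + z)) = -2*z/(4*(2*z)) = -2*z*1/(2*z)/4 = -¼*1 = -¼)
K(V, t) = -¼ - t
G(j) = √(-81 - 921*j) (G(j) = √((-81 - 922*j) + j) = √(-81 - 921*j))
1/(G(K(-12, -45)) + 8897859) = 1/(√(-81 - 921*(-¼ - 1*(-45))) + 8897859) = 1/(√(-81 - 921*(-¼ + 45)) + 8897859) = 1/(√(-81 - 921*179/4) + 8897859) = 1/(√(-81 - 164859/4) + 8897859) = 1/(√(-165183/4) + 8897859) = 1/(I*√165183/2 + 8897859) = 1/(8897859 + I*√165183/2)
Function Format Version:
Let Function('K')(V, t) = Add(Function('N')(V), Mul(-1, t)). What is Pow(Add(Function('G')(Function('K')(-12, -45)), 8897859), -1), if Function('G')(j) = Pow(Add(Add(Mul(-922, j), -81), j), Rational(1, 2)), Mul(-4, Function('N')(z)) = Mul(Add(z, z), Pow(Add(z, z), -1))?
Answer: Add(Rational(11863812, 105562526433569), Mul(Rational(-2, 316687579300707), I, Pow(165183, Rational(1, 2)))) ≈ Add(1.1239e-7, Mul(-2.5667e-12, I))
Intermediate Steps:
Function('N')(z) = Rational(-1, 4) (Function('N')(z) = Mul(Rational(-1, 4), Mul(Add(z, z), Pow(Add(z, z), -1))) = Mul(Rational(-1, 4), Mul(Mul(2, z), Pow(Mul(2, z), -1))) = Mul(Rational(-1, 4), Mul(Mul(2, z), Mul(Rational(1, 2), Pow(z, -1)))) = Mul(Rational(-1, 4), 1) = Rational(-1, 4))
Function('K')(V, t) = Add(Rational(-1, 4), Mul(-1, t))
Function('G')(j) = Pow(Add(-81, Mul(-921, j)), Rational(1, 2)) (Function('G')(j) = Pow(Add(Add(-81, Mul(-922, j)), j), Rational(1, 2)) = Pow(Add(-81, Mul(-921, j)), Rational(1, 2)))
Pow(Add(Function('G')(Function('K')(-12, -45)), 8897859), -1) = Pow(Add(Pow(Add(-81, Mul(-921, Add(Rational(-1, 4), Mul(-1, -45)))), Rational(1, 2)), 8897859), -1) = Pow(Add(Pow(Add(-81, Mul(-921, Add(Rational(-1, 4), 45))), Rational(1, 2)), 8897859), -1) = Pow(Add(Pow(Add(-81, Mul(-921, Rational(179, 4))), Rational(1, 2)), 8897859), -1) = Pow(Add(Pow(Add(-81, Rational(-164859, 4)), Rational(1, 2)), 8897859), -1) = Pow(Add(Pow(Rational(-165183, 4), Rational(1, 2)), 8897859), -1) = Pow(Add(Mul(Rational(1, 2), I, Pow(165183, Rational(1, 2))), 8897859), -1) = Pow(Add(8897859, Mul(Rational(1, 2), I, Pow(165183, Rational(1, 2)))), -1)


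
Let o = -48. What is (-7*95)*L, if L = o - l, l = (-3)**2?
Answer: 37905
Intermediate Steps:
l = 9
L = -57 (L = -48 - 1*9 = -48 - 9 = -57)
(-7*95)*L = -7*95*(-57) = -665*(-57) = 37905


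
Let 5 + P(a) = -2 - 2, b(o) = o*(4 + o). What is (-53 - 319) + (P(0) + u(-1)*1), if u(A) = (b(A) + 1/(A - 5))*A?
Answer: -2267/6 ≈ -377.83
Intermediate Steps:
P(a) = -9 (P(a) = -5 + (-2 - 2) = -5 - 4 = -9)
u(A) = A*(1/(-5 + A) + A*(4 + A)) (u(A) = (A*(4 + A) + 1/(A - 5))*A = (A*(4 + A) + 1/(-5 + A))*A = (1/(-5 + A) + A*(4 + A))*A = A*(1/(-5 + A) + A*(4 + A)))
(-53 - 319) + (P(0) + u(-1)*1) = (-53 - 319) + (-9 - (1 + (-1)³ - 1*(-1)² - 20*(-1))/(-5 - 1)*1) = -372 + (-9 - 1*(1 - 1 - 1*1 + 20)/(-6)*1) = -372 + (-9 - 1*(-⅙)*(1 - 1 - 1 + 20)*1) = -372 + (-9 - 1*(-⅙)*19*1) = -372 + (-9 + (19/6)*1) = -372 + (-9 + 19/6) = -372 - 35/6 = -2267/6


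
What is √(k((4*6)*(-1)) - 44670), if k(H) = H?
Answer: 3*I*√4966 ≈ 211.41*I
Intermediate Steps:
√(k((4*6)*(-1)) - 44670) = √((4*6)*(-1) - 44670) = √(24*(-1) - 44670) = √(-24 - 44670) = √(-44694) = 3*I*√4966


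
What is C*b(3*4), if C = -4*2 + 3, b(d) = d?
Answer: -60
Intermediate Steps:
C = -5 (C = -8 + 3 = -5)
C*b(3*4) = -15*4 = -5*12 = -60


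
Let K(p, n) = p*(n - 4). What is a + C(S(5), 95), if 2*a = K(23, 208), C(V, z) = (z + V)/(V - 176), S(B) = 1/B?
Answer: 2061658/879 ≈ 2345.5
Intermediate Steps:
C(V, z) = (V + z)/(-176 + V)
K(p, n) = p*(-4 + n)
a = 2346 (a = (23*(-4 + 208))/2 = (23*204)/2 = (1/2)*4692 = 2346)
a + C(S(5), 95) = 2346 + (1/5 + 95)/(-176 + 1/5) = 2346 + (476/5)/(-879/5) = 2346 - 5/879*476/5 = 2346 - 476/879 = 2061658/879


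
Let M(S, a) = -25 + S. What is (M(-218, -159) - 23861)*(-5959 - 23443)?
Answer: 708705808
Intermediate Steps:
(M(-218, -159) - 23861)*(-5959 - 23443) = ((-25 - 218) - 23861)*(-5959 - 23443) = (-243 - 23861)*(-29402) = -24104*(-29402) = 708705808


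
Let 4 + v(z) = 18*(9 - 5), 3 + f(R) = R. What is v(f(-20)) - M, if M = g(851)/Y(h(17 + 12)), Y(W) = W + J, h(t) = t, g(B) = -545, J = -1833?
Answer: 122127/1804 ≈ 67.698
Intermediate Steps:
f(R) = -3 + R
Y(W) = -1833 + W (Y(W) = W - 1833 = -1833 + W)
v(z) = 68 (v(z) = -4 + 18*(9 - 5) = -4 + 18*4 = -4 + 72 = 68)
M = 545/1804 (M = -545/(-1833 + (17 + 12)) = -545/(-1833 + 29) = -545/(-1804) = -545*(-1/1804) = 545/1804 ≈ 0.30211)
v(f(-20)) - M = 68 - 1*545/1804 = 68 - 545/1804 = 122127/1804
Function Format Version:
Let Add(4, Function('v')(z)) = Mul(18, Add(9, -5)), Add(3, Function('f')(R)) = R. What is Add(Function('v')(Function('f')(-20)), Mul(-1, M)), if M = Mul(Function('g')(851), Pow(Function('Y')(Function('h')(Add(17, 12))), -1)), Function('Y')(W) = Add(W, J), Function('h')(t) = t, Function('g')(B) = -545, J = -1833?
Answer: Rational(122127, 1804) ≈ 67.698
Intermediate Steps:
Function('f')(R) = Add(-3, R)
Function('Y')(W) = Add(-1833, W) (Function('Y')(W) = Add(W, -1833) = Add(-1833, W))
Function('v')(z) = 68 (Function('v')(z) = Add(-4, Mul(18, Add(9, -5))) = Add(-4, Mul(18, 4)) = Add(-4, 72) = 68)
M = Rational(545, 1804) (M = Mul(-545, Pow(Add(-1833, Add(17, 12)), -1)) = Mul(-545, Pow(Add(-1833, 29), -1)) = Mul(-545, Pow(-1804, -1)) = Mul(-545, Rational(-1, 1804)) = Rational(545, 1804) ≈ 0.30211)
Add(Function('v')(Function('f')(-20)), Mul(-1, M)) = Add(68, Mul(-1, Rational(545, 1804))) = Add(68, Rational(-545, 1804)) = Rational(122127, 1804)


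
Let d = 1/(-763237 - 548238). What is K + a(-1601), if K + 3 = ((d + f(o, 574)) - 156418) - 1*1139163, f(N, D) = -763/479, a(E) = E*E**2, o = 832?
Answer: -2578734414050818029/628196525 ≈ -4.1050e+9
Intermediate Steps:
d = -1/1311475 (d = 1/(-1311475) = -1/1311475 ≈ -7.6250e-7)
a(E) = E**3
f(N, D) = -763/479 (f(N, D) = -763*1/479 = -763/479)
K = -813882367301504/628196525 (K = -3 + (((-1/1311475 - 763/479) - 156418) - 1*1139163) = -3 + ((-1000655904/628196525 - 156418) - 1139163) = -3 + (-98262244703354/628196525 - 1139163) = -3 - 813880482711929/628196525 = -813882367301504/628196525 ≈ -1.2956e+6)
K + a(-1601) = -813882367301504/628196525 + (-1601)**3 = -813882367301504/628196525 - 4103684801 = -2578734414050818029/628196525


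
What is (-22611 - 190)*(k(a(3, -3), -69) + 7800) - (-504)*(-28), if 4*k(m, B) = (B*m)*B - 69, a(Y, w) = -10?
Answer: 375681231/4 ≈ 9.3920e+7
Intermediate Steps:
k(m, B) = -69/4 + m*B²/4 (k(m, B) = ((B*m)*B - 69)/4 = (m*B² - 69)/4 = (-69 + m*B²)/4 = -69/4 + m*B²/4)
(-22611 - 190)*(k(a(3, -3), -69) + 7800) - (-504)*(-28) = (-22611 - 190)*((-69/4 + (¼)*(-10)*(-69)²) + 7800) - (-504)*(-28) = -22801*((-69/4 + (¼)*(-10)*4761) + 7800) - 1*14112 = -22801*((-69/4 - 23805/2) + 7800) - 14112 = -22801*(-47679/4 + 7800) - 14112 = -22801*(-16479/4) - 14112 = 375737679/4 - 14112 = 375681231/4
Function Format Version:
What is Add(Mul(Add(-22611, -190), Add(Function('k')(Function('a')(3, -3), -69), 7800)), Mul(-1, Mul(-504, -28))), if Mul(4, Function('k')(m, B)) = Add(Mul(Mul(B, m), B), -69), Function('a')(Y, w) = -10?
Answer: Rational(375681231, 4) ≈ 9.3920e+7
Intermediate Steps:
Function('k')(m, B) = Add(Rational(-69, 4), Mul(Rational(1, 4), m, Pow(B, 2))) (Function('k')(m, B) = Mul(Rational(1, 4), Add(Mul(Mul(B, m), B), -69)) = Mul(Rational(1, 4), Add(Mul(m, Pow(B, 2)), -69)) = Mul(Rational(1, 4), Add(-69, Mul(m, Pow(B, 2)))) = Add(Rational(-69, 4), Mul(Rational(1, 4), m, Pow(B, 2))))
Add(Mul(Add(-22611, -190), Add(Function('k')(Function('a')(3, -3), -69), 7800)), Mul(-1, Mul(-504, -28))) = Add(Mul(Add(-22611, -190), Add(Add(Rational(-69, 4), Mul(Rational(1, 4), -10, Pow(-69, 2))), 7800)), Mul(-1, Mul(-504, -28))) = Add(Mul(-22801, Add(Add(Rational(-69, 4), Mul(Rational(1, 4), -10, 4761)), 7800)), Mul(-1, 14112)) = Add(Mul(-22801, Add(Add(Rational(-69, 4), Rational(-23805, 2)), 7800)), -14112) = Add(Mul(-22801, Add(Rational(-47679, 4), 7800)), -14112) = Add(Mul(-22801, Rational(-16479, 4)), -14112) = Add(Rational(375737679, 4), -14112) = Rational(375681231, 4)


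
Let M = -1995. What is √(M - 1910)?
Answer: I*√3905 ≈ 62.49*I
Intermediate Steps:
√(M - 1910) = √(-1995 - 1910) = √(-3905) = I*√3905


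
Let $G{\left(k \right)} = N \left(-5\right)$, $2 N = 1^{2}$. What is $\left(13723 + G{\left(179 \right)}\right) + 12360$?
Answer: $\frac{52161}{2} \approx 26081.0$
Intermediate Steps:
$N = \frac{1}{2}$ ($N = \frac{1^{2}}{2} = \frac{1}{2} \cdot 1 = \frac{1}{2} \approx 0.5$)
$G{\left(k \right)} = - \frac{5}{2}$ ($G{\left(k \right)} = \frac{1}{2} \left(-5\right) = - \frac{5}{2}$)
$\left(13723 + G{\left(179 \right)}\right) + 12360 = \left(13723 - \frac{5}{2}\right) + 12360 = \frac{27441}{2} + 12360 = \frac{52161}{2}$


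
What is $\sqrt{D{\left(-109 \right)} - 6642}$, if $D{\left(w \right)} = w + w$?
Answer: $14 i \sqrt{35} \approx 82.825 i$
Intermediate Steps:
$D{\left(w \right)} = 2 w$
$\sqrt{D{\left(-109 \right)} - 6642} = \sqrt{2 \left(-109\right) - 6642} = \sqrt{-218 - 6642} = \sqrt{-6860} = 14 i \sqrt{35}$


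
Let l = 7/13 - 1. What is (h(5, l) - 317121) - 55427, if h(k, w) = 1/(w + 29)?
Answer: -138215295/371 ≈ -3.7255e+5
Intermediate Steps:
l = -6/13 (l = (1/13)*7 - 1 = 7/13 - 1 = -6/13 ≈ -0.46154)
h(k, w) = 1/(29 + w)
(h(5, l) - 317121) - 55427 = (1/(29 - 6/13) - 317121) - 55427 = (1/(371/13) - 317121) - 55427 = (13/371 - 317121) - 55427 = -117651878/371 - 55427 = -138215295/371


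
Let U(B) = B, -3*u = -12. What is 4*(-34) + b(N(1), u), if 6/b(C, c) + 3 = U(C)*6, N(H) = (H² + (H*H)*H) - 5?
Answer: -954/7 ≈ -136.29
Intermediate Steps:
u = 4 (u = -⅓*(-12) = 4)
N(H) = -5 + H² + H³ (N(H) = (H² + H²*H) - 5 = (H² + H³) - 5 = -5 + H² + H³)
b(C, c) = 6/(-3 + 6*C) (b(C, c) = 6/(-3 + C*6) = 6/(-3 + 6*C))
4*(-34) + b(N(1), u) = 4*(-34) + 2/(-1 + 2*(-5 + 1² + 1³)) = -136 + 2/(-1 + 2*(-5 + 1 + 1)) = -136 + 2/(-1 + 2*(-3)) = -136 + 2/(-1 - 6) = -136 + 2/(-7) = -136 + 2*(-⅐) = -136 - 2/7 = -954/7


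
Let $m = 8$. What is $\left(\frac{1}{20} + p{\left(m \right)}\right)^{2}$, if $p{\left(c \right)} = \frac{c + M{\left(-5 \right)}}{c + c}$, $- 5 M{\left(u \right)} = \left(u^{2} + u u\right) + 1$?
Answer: $\frac{49}{6400} \approx 0.0076562$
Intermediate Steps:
$M{\left(u \right)} = - \frac{1}{5} - \frac{2 u^{2}}{5}$ ($M{\left(u \right)} = - \frac{\left(u^{2} + u u\right) + 1}{5} = - \frac{\left(u^{2} + u^{2}\right) + 1}{5} = - \frac{2 u^{2} + 1}{5} = - \frac{1 + 2 u^{2}}{5} = - \frac{1}{5} - \frac{2 u^{2}}{5}$)
$p{\left(c \right)} = \frac{- \frac{51}{5} + c}{2 c}$ ($p{\left(c \right)} = \frac{c - \left(\frac{1}{5} + \frac{2 \left(-5\right)^{2}}{5}\right)}{c + c} = \frac{c - \frac{51}{5}}{2 c} = \left(c - \frac{51}{5}\right) \frac{1}{2 c} = \left(- \frac{51}{5} + c\right) \frac{1}{2 c} = \frac{- \frac{51}{5} + c}{2 c}$)
$\left(\frac{1}{20} + p{\left(m \right)}\right)^{2} = \left(\frac{1}{20} + \frac{-51 + 5 \cdot 8}{10 \cdot 8}\right)^{2} = \left(\frac{1}{20} + \frac{1}{10} \cdot \frac{1}{8} \left(-51 + 40\right)\right)^{2} = \left(\frac{1}{20} + \frac{1}{10} \cdot \frac{1}{8} \left(-11\right)\right)^{2} = \left(\frac{1}{20} - \frac{11}{80}\right)^{2} = \left(- \frac{7}{80}\right)^{2} = \frac{49}{6400}$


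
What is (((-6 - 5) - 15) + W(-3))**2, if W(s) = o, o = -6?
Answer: 1024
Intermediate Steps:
W(s) = -6
(((-6 - 5) - 15) + W(-3))**2 = (((-6 - 5) - 15) - 6)**2 = ((-11 - 15) - 6)**2 = (-26 - 6)**2 = (-32)**2 = 1024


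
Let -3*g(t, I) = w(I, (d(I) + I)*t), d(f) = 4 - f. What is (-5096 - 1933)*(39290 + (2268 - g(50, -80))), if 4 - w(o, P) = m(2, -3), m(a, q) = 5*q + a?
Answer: -292151013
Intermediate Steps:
m(a, q) = a + 5*q
w(o, P) = 17 (w(o, P) = 4 - (2 + 5*(-3)) = 4 - (2 - 15) = 4 - 1*(-13) = 4 + 13 = 17)
g(t, I) = -17/3 (g(t, I) = -⅓*17 = -17/3)
(-5096 - 1933)*(39290 + (2268 - g(50, -80))) = (-5096 - 1933)*(39290 + (2268 - 1*(-17/3))) = -7029*(39290 + (2268 + 17/3)) = -7029*(39290 + 6821/3) = -7029*124691/3 = -292151013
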